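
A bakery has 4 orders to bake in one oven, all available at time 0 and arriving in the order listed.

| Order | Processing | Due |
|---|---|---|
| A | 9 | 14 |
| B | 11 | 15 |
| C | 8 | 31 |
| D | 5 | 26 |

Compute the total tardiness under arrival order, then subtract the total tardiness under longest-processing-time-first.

-1

FIFO (arrival order): A B C D.
A: 0→9, due 14, tardiness 0
B: 9→20, due 15, tardiness 5
C: 20→28, due 31, tardiness 0
D: 28→33, due 26, tardiness 7
Sum = 0+5+0+7 = 12.
LPT (decreasing processing time): B A C D.
B: 0→11, due 15, tardiness 0
A: 11→20, due 14, tardiness 6
C: 20→28, due 31, tardiness 0
D: 28→33, due 26, tardiness 7
Sum = 0+6+0+7 = 13.
Difference = 12 − 13 = -1.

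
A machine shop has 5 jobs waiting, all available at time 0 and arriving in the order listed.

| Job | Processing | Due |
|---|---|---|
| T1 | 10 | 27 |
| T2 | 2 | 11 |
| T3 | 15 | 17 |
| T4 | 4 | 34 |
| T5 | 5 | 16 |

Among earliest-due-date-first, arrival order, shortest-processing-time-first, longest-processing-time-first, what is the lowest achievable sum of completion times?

76

EDD (increasing due date): T2 T5 T3 T1 T4.
T2: 0→2
T5: 2→7
T3: 7→22
T1: 22→32
T4: 32→36
Sum = 2+7+22+32+36 = 99.
FIFO (arrival order): T1 T2 T3 T4 T5.
T1: 0→10
T2: 10→12
T3: 12→27
T4: 27→31
T5: 31→36
Sum = 10+12+27+31+36 = 116.
SPT (increasing processing time): T2 T4 T5 T1 T3.
T2: 0→2
T4: 2→6
T5: 6→11
T1: 11→21
T3: 21→36
Sum = 2+6+11+21+36 = 76.
LPT (decreasing processing time): T3 T1 T5 T4 T2.
T3: 0→15
T1: 15→25
T5: 25→30
T4: 30→34
T2: 34→36
Sum = 15+25+30+34+36 = 140.
EDD 99, FIFO 116, SPT 76, LPT 140 → minimum 76.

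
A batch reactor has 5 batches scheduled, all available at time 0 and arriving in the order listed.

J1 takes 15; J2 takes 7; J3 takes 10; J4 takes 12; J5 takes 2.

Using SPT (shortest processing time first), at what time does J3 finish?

SPT (increasing processing time): J5 J2 J3 J4 J1.
J5: 0→2
J2: 2→9
J3: 9→19

19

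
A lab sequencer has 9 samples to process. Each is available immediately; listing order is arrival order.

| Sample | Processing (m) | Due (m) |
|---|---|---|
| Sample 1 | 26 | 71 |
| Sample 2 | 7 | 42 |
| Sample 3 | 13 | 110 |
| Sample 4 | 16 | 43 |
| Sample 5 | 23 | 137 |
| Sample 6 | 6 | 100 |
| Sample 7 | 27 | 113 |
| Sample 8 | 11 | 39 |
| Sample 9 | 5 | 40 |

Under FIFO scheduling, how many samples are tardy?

FIFO (arrival order): Sample 1 Sample 2 Sample 3 Sample 4 Sample 5 Sample 6 Sample 7 Sample 8 Sample 9.
Sample 1: 0→26, due 71, tardiness 0
Sample 2: 26→33, due 42, tardiness 0
Sample 3: 33→46, due 110, tardiness 0
Sample 4: 46→62, due 43, tardiness 19
Sample 5: 62→85, due 137, tardiness 0
Sample 6: 85→91, due 100, tardiness 0
Sample 7: 91→118, due 113, tardiness 5
Sample 8: 118→129, due 39, tardiness 90
Sample 9: 129→134, due 40, tardiness 94
Late samples: 4.

4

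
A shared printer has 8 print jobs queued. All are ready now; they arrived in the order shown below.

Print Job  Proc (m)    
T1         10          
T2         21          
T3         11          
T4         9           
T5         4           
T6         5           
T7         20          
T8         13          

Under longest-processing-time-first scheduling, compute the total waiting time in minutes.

429

LPT (decreasing processing time): T2 T7 T8 T3 T1 T4 T6 T5.
T2: waits 0, runs 0→21
T7: waits 21, runs 21→41
T8: waits 41, runs 41→54
T3: waits 54, runs 54→65
T1: waits 65, runs 65→75
T4: waits 75, runs 75→84
T6: waits 84, runs 84→89
T5: waits 89, runs 89→93
Sum = 0+21+41+54+65+75+84+89 = 429.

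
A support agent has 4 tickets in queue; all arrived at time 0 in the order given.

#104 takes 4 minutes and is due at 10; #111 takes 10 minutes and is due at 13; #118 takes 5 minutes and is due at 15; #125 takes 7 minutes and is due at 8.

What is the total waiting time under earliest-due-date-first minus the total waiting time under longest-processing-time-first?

EDD (increasing due date): #125 #104 #111 #118.
#125: waits 0, runs 0→7
#104: waits 7, runs 7→11
#111: waits 11, runs 11→21
#118: waits 21, runs 21→26
Sum = 0+7+11+21 = 39.
LPT (decreasing processing time): #111 #125 #118 #104.
#111: waits 0, runs 0→10
#125: waits 10, runs 10→17
#118: waits 17, runs 17→22
#104: waits 22, runs 22→26
Sum = 0+10+17+22 = 49.
Difference = 39 − 49 = -10.

-10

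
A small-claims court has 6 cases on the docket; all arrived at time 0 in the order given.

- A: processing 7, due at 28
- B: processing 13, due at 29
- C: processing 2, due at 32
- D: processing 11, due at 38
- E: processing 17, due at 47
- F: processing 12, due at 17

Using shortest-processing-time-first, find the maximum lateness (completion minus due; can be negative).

16

SPT (increasing processing time): C A D F B E.
C: 0→2, due 32, lateness -30
A: 2→9, due 28, lateness -19
D: 9→20, due 38, lateness -18
F: 20→32, due 17, lateness 15
B: 32→45, due 29, lateness 16
E: 45→62, due 47, lateness 15
Maximum = 16.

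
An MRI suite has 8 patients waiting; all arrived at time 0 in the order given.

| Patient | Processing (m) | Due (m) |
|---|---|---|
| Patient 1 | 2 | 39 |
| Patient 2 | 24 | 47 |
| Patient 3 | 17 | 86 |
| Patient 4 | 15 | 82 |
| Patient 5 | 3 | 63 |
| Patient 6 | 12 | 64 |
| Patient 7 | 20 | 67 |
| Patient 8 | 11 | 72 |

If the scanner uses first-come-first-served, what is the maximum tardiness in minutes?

32

FIFO (arrival order): Patient 1 Patient 2 Patient 3 Patient 4 Patient 5 Patient 6 Patient 7 Patient 8.
Patient 1: 0→2, due 39, tardiness 0
Patient 2: 2→26, due 47, tardiness 0
Patient 3: 26→43, due 86, tardiness 0
Patient 4: 43→58, due 82, tardiness 0
Patient 5: 58→61, due 63, tardiness 0
Patient 6: 61→73, due 64, tardiness 9
Patient 7: 73→93, due 67, tardiness 26
Patient 8: 93→104, due 72, tardiness 32
Maximum = 32.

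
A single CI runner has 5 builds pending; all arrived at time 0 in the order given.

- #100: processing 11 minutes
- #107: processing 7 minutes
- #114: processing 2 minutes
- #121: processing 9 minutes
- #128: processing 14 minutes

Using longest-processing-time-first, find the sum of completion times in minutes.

157

LPT (decreasing processing time): #128 #100 #121 #107 #114.
#128: 0→14
#100: 14→25
#121: 25→34
#107: 34→41
#114: 41→43
Sum = 14+25+34+41+43 = 157.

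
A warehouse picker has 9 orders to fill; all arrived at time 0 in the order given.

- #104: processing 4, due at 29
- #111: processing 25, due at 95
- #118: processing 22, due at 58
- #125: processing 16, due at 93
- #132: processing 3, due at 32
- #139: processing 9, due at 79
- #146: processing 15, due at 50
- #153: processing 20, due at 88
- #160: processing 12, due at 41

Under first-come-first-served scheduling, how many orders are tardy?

FIFO (arrival order): #104 #111 #118 #125 #132 #139 #146 #153 #160.
#104: 0→4, due 29, tardiness 0
#111: 4→29, due 95, tardiness 0
#118: 29→51, due 58, tardiness 0
#125: 51→67, due 93, tardiness 0
#132: 67→70, due 32, tardiness 38
#139: 70→79, due 79, tardiness 0
#146: 79→94, due 50, tardiness 44
#153: 94→114, due 88, tardiness 26
#160: 114→126, due 41, tardiness 85
Late orders: 4.

4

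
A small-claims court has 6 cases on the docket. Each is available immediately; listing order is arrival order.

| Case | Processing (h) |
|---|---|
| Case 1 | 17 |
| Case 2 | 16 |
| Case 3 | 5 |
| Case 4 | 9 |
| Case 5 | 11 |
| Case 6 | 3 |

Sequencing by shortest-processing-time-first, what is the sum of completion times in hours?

161

SPT (increasing processing time): Case 6 Case 3 Case 4 Case 5 Case 2 Case 1.
Case 6: 0→3
Case 3: 3→8
Case 4: 8→17
Case 5: 17→28
Case 2: 28→44
Case 1: 44→61
Sum = 3+8+17+28+44+61 = 161.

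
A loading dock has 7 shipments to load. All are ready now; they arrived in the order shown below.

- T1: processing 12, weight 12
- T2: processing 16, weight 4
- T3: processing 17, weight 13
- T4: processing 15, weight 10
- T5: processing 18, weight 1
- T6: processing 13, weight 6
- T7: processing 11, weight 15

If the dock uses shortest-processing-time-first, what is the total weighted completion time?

SPT (increasing processing time): T7 T1 T6 T4 T2 T3 T5.
T7: finishes 11, weight 15, w·C = 165
T1: finishes 23, weight 12, w·C = 276
T6: finishes 36, weight 6, w·C = 216
T4: finishes 51, weight 10, w·C = 510
T2: finishes 67, weight 4, w·C = 268
T3: finishes 84, weight 13, w·C = 1092
T5: finishes 102, weight 1, w·C = 102
Sum = 165+276+216+510+268+1092+102 = 2629.

2629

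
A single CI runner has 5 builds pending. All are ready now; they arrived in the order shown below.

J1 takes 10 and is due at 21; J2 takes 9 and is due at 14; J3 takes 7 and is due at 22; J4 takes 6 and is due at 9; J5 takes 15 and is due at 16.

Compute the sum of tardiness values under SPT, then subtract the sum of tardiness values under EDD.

-9

SPT (increasing processing time): J4 J3 J2 J1 J5.
J4: 0→6, due 9, tardiness 0
J3: 6→13, due 22, tardiness 0
J2: 13→22, due 14, tardiness 8
J1: 22→32, due 21, tardiness 11
J5: 32→47, due 16, tardiness 31
Sum = 0+0+8+11+31 = 50.
EDD (increasing due date): J4 J2 J5 J1 J3.
J4: 0→6, due 9, tardiness 0
J2: 6→15, due 14, tardiness 1
J5: 15→30, due 16, tardiness 14
J1: 30→40, due 21, tardiness 19
J3: 40→47, due 22, tardiness 25
Sum = 0+1+14+19+25 = 59.
Difference = 50 − 59 = -9.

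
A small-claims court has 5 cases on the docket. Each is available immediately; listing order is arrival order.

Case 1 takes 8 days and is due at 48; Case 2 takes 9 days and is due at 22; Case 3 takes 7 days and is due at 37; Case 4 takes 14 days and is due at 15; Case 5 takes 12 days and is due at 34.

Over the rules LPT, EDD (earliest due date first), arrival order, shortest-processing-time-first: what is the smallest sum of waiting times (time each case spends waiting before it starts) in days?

82

LPT (decreasing processing time): Case 4 Case 5 Case 2 Case 1 Case 3.
Case 4: waits 0, runs 0→14
Case 5: waits 14, runs 14→26
Case 2: waits 26, runs 26→35
Case 1: waits 35, runs 35→43
Case 3: waits 43, runs 43→50
Sum = 0+14+26+35+43 = 118.
EDD (increasing due date): Case 4 Case 2 Case 5 Case 3 Case 1.
Case 4: waits 0, runs 0→14
Case 2: waits 14, runs 14→23
Case 5: waits 23, runs 23→35
Case 3: waits 35, runs 35→42
Case 1: waits 42, runs 42→50
Sum = 0+14+23+35+42 = 114.
FIFO (arrival order): Case 1 Case 2 Case 3 Case 4 Case 5.
Case 1: waits 0, runs 0→8
Case 2: waits 8, runs 8→17
Case 3: waits 17, runs 17→24
Case 4: waits 24, runs 24→38
Case 5: waits 38, runs 38→50
Sum = 0+8+17+24+38 = 87.
SPT (increasing processing time): Case 3 Case 1 Case 2 Case 5 Case 4.
Case 3: waits 0, runs 0→7
Case 1: waits 7, runs 7→15
Case 2: waits 15, runs 15→24
Case 5: waits 24, runs 24→36
Case 4: waits 36, runs 36→50
Sum = 0+7+15+24+36 = 82.
LPT 118, EDD 114, FIFO 87, SPT 82 → minimum 82.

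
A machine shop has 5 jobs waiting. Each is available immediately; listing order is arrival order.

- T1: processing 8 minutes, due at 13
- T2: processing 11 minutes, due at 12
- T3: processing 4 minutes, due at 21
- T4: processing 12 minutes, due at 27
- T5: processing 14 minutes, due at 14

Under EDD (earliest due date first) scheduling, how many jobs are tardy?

4

EDD (increasing due date): T2 T1 T5 T3 T4.
T2: 0→11, due 12, tardiness 0
T1: 11→19, due 13, tardiness 6
T5: 19→33, due 14, tardiness 19
T3: 33→37, due 21, tardiness 16
T4: 37→49, due 27, tardiness 22
Late jobs: 4.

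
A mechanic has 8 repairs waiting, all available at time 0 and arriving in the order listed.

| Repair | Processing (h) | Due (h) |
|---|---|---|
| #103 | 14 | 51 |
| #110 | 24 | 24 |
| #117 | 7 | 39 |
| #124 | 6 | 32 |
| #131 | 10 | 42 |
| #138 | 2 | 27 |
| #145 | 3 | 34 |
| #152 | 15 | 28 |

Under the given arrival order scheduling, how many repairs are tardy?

7

FIFO (arrival order): #103 #110 #117 #124 #131 #138 #145 #152.
#103: 0→14, due 51, tardiness 0
#110: 14→38, due 24, tardiness 14
#117: 38→45, due 39, tardiness 6
#124: 45→51, due 32, tardiness 19
#131: 51→61, due 42, tardiness 19
#138: 61→63, due 27, tardiness 36
#145: 63→66, due 34, tardiness 32
#152: 66→81, due 28, tardiness 53
Late repairs: 7.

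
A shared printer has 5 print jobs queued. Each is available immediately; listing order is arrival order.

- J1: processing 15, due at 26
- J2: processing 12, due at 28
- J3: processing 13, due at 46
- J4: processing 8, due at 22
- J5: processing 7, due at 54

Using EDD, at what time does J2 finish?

EDD (increasing due date): J4 J1 J2 J3 J5.
J4: 0→8
J1: 8→23
J2: 23→35

35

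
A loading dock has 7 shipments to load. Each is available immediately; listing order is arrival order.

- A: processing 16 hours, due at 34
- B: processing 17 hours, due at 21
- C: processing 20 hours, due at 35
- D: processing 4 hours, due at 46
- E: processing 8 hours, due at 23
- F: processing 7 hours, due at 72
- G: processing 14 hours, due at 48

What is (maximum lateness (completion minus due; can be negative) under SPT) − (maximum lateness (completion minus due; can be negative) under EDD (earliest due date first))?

20

SPT (increasing processing time): D F E G A B C.
D: 0→4, due 46, lateness -42
F: 4→11, due 72, lateness -61
E: 11→19, due 23, lateness -4
G: 19→33, due 48, lateness -15
A: 33→49, due 34, lateness 15
B: 49→66, due 21, lateness 45
C: 66→86, due 35, lateness 51
Maximum = 51.
EDD (increasing due date): B E A C D G F.
B: 0→17, due 21, lateness -4
E: 17→25, due 23, lateness 2
A: 25→41, due 34, lateness 7
C: 41→61, due 35, lateness 26
D: 61→65, due 46, lateness 19
G: 65→79, due 48, lateness 31
F: 79→86, due 72, lateness 14
Maximum = 31.
Difference = 51 − 31 = 20.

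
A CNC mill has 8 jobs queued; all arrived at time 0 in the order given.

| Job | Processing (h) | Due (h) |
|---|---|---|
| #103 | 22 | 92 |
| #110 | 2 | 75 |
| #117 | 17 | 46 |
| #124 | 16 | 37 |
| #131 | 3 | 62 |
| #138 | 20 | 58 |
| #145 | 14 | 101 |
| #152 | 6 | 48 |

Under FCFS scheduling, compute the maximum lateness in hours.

52

FIFO (arrival order): #103 #110 #117 #124 #131 #138 #145 #152.
#103: 0→22, due 92, lateness -70
#110: 22→24, due 75, lateness -51
#117: 24→41, due 46, lateness -5
#124: 41→57, due 37, lateness 20
#131: 57→60, due 62, lateness -2
#138: 60→80, due 58, lateness 22
#145: 80→94, due 101, lateness -7
#152: 94→100, due 48, lateness 52
Maximum = 52.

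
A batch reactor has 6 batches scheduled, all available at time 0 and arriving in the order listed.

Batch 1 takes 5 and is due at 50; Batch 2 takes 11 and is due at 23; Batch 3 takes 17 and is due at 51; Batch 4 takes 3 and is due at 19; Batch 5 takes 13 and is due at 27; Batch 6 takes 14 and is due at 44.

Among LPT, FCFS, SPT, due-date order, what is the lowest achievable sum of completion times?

LPT (decreasing processing time): Batch 3 Batch 6 Batch 5 Batch 2 Batch 1 Batch 4.
Batch 3: 0→17
Batch 6: 17→31
Batch 5: 31→44
Batch 2: 44→55
Batch 1: 55→60
Batch 4: 60→63
Sum = 17+31+44+55+60+63 = 270.
FIFO (arrival order): Batch 1 Batch 2 Batch 3 Batch 4 Batch 5 Batch 6.
Batch 1: 0→5
Batch 2: 5→16
Batch 3: 16→33
Batch 4: 33→36
Batch 5: 36→49
Batch 6: 49→63
Sum = 5+16+33+36+49+63 = 202.
SPT (increasing processing time): Batch 4 Batch 1 Batch 2 Batch 5 Batch 6 Batch 3.
Batch 4: 0→3
Batch 1: 3→8
Batch 2: 8→19
Batch 5: 19→32
Batch 6: 32→46
Batch 3: 46→63
Sum = 3+8+19+32+46+63 = 171.
EDD (increasing due date): Batch 4 Batch 2 Batch 5 Batch 6 Batch 1 Batch 3.
Batch 4: 0→3
Batch 2: 3→14
Batch 5: 14→27
Batch 6: 27→41
Batch 1: 41→46
Batch 3: 46→63
Sum = 3+14+27+41+46+63 = 194.
LPT 270, FIFO 202, SPT 171, EDD 194 → minimum 171.

171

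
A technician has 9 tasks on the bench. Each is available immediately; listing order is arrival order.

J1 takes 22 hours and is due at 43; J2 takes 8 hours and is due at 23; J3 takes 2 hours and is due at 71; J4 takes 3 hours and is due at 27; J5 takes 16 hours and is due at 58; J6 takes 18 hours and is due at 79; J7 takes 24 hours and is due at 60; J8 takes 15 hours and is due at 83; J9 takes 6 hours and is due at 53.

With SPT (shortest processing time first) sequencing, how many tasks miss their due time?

2

SPT (increasing processing time): J3 J4 J9 J2 J8 J5 J6 J1 J7.
J3: 0→2, due 71, tardiness 0
J4: 2→5, due 27, tardiness 0
J9: 5→11, due 53, tardiness 0
J2: 11→19, due 23, tardiness 0
J8: 19→34, due 83, tardiness 0
J5: 34→50, due 58, tardiness 0
J6: 50→68, due 79, tardiness 0
J1: 68→90, due 43, tardiness 47
J7: 90→114, due 60, tardiness 54
Late tasks: 2.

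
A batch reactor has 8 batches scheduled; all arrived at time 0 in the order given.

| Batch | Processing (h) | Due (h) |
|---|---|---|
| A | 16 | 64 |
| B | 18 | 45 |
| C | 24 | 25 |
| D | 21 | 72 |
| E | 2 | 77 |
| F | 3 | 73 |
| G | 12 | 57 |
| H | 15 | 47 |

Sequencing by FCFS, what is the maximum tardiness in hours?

64

FIFO (arrival order): A B C D E F G H.
A: 0→16, due 64, tardiness 0
B: 16→34, due 45, tardiness 0
C: 34→58, due 25, tardiness 33
D: 58→79, due 72, tardiness 7
E: 79→81, due 77, tardiness 4
F: 81→84, due 73, tardiness 11
G: 84→96, due 57, tardiness 39
H: 96→111, due 47, tardiness 64
Maximum = 64.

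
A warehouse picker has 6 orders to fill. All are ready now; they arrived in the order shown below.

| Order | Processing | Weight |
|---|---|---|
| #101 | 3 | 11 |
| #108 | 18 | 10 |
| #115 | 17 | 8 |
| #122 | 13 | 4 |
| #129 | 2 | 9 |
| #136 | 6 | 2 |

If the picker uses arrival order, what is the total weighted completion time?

1346

FIFO (arrival order): #101 #108 #115 #122 #129 #136.
#101: finishes 3, weight 11, w·C = 33
#108: finishes 21, weight 10, w·C = 210
#115: finishes 38, weight 8, w·C = 304
#122: finishes 51, weight 4, w·C = 204
#129: finishes 53, weight 9, w·C = 477
#136: finishes 59, weight 2, w·C = 118
Sum = 33+210+304+204+477+118 = 1346.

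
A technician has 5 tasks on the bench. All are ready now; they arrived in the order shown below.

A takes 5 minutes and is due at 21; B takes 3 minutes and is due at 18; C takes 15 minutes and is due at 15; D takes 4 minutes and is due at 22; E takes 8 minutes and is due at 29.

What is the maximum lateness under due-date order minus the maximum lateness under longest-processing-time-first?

-11

EDD (increasing due date): C B A D E.
C: 0→15, due 15, lateness 0
B: 15→18, due 18, lateness 0
A: 18→23, due 21, lateness 2
D: 23→27, due 22, lateness 5
E: 27→35, due 29, lateness 6
Maximum = 6.
LPT (decreasing processing time): C E A D B.
C: 0→15, due 15, lateness 0
E: 15→23, due 29, lateness -6
A: 23→28, due 21, lateness 7
D: 28→32, due 22, lateness 10
B: 32→35, due 18, lateness 17
Maximum = 17.
Difference = 6 − 17 = -11.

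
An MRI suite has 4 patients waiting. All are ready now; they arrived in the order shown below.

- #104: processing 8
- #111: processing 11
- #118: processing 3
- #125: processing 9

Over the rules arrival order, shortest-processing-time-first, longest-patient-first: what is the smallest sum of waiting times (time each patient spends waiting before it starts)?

34

FIFO (arrival order): #104 #111 #118 #125.
#104: waits 0, runs 0→8
#111: waits 8, runs 8→19
#118: waits 19, runs 19→22
#125: waits 22, runs 22→31
Sum = 0+8+19+22 = 49.
SPT (increasing processing time): #118 #104 #125 #111.
#118: waits 0, runs 0→3
#104: waits 3, runs 3→11
#125: waits 11, runs 11→20
#111: waits 20, runs 20→31
Sum = 0+3+11+20 = 34.
LPT (decreasing processing time): #111 #125 #104 #118.
#111: waits 0, runs 0→11
#125: waits 11, runs 11→20
#104: waits 20, runs 20→28
#118: waits 28, runs 28→31
Sum = 0+11+20+28 = 59.
FIFO 49, SPT 34, LPT 59 → minimum 34.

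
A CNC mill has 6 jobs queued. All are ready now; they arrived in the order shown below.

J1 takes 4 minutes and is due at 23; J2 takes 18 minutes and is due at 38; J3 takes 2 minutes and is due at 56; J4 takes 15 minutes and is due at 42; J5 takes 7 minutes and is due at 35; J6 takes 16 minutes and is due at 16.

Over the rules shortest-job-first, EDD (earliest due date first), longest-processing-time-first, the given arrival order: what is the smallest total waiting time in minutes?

93

SPT (increasing processing time): J3 J1 J5 J4 J6 J2.
J3: waits 0, runs 0→2
J1: waits 2, runs 2→6
J5: waits 6, runs 6→13
J4: waits 13, runs 13→28
J6: waits 28, runs 28→44
J2: waits 44, runs 44→62
Sum = 0+2+6+13+28+44 = 93.
EDD (increasing due date): J6 J1 J5 J2 J4 J3.
J6: waits 0, runs 0→16
J1: waits 16, runs 16→20
J5: waits 20, runs 20→27
J2: waits 27, runs 27→45
J4: waits 45, runs 45→60
J3: waits 60, runs 60→62
Sum = 0+16+20+27+45+60 = 168.
LPT (decreasing processing time): J2 J6 J4 J5 J1 J3.
J2: waits 0, runs 0→18
J6: waits 18, runs 18→34
J4: waits 34, runs 34→49
J5: waits 49, runs 49→56
J1: waits 56, runs 56→60
J3: waits 60, runs 60→62
Sum = 0+18+34+49+56+60 = 217.
FIFO (arrival order): J1 J2 J3 J4 J5 J6.
J1: waits 0, runs 0→4
J2: waits 4, runs 4→22
J3: waits 22, runs 22→24
J4: waits 24, runs 24→39
J5: waits 39, runs 39→46
J6: waits 46, runs 46→62
Sum = 0+4+22+24+39+46 = 135.
SPT 93, EDD 168, LPT 217, FIFO 135 → minimum 93.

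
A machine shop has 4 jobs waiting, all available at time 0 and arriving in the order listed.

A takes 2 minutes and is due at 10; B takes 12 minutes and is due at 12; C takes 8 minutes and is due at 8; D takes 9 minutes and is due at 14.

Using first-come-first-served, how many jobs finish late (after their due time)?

FIFO (arrival order): A B C D.
A: 0→2, due 10, tardiness 0
B: 2→14, due 12, tardiness 2
C: 14→22, due 8, tardiness 14
D: 22→31, due 14, tardiness 17
Late jobs: 3.

3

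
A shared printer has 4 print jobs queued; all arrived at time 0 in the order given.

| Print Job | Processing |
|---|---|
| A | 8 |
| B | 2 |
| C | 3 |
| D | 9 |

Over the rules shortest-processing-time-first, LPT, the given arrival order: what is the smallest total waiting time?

SPT (increasing processing time): B C A D.
B: waits 0, runs 0→2
C: waits 2, runs 2→5
A: waits 5, runs 5→13
D: waits 13, runs 13→22
Sum = 0+2+5+13 = 20.
LPT (decreasing processing time): D A C B.
D: waits 0, runs 0→9
A: waits 9, runs 9→17
C: waits 17, runs 17→20
B: waits 20, runs 20→22
Sum = 0+9+17+20 = 46.
FIFO (arrival order): A B C D.
A: waits 0, runs 0→8
B: waits 8, runs 8→10
C: waits 10, runs 10→13
D: waits 13, runs 13→22
Sum = 0+8+10+13 = 31.
SPT 20, LPT 46, FIFO 31 → minimum 20.

20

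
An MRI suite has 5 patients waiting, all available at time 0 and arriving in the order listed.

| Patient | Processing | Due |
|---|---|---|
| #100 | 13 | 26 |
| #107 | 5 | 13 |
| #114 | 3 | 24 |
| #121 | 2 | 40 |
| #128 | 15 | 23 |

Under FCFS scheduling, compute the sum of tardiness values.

FIFO (arrival order): #100 #107 #114 #121 #128.
#100: 0→13, due 26, tardiness 0
#107: 13→18, due 13, tardiness 5
#114: 18→21, due 24, tardiness 0
#121: 21→23, due 40, tardiness 0
#128: 23→38, due 23, tardiness 15
Sum = 0+5+0+0+15 = 20.

20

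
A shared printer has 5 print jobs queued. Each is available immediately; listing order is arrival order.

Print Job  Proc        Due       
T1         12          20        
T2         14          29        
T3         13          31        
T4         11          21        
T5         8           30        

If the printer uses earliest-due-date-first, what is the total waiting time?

117

EDD (increasing due date): T1 T4 T2 T5 T3.
T1: waits 0, runs 0→12
T4: waits 12, runs 12→23
T2: waits 23, runs 23→37
T5: waits 37, runs 37→45
T3: waits 45, runs 45→58
Sum = 0+12+23+37+45 = 117.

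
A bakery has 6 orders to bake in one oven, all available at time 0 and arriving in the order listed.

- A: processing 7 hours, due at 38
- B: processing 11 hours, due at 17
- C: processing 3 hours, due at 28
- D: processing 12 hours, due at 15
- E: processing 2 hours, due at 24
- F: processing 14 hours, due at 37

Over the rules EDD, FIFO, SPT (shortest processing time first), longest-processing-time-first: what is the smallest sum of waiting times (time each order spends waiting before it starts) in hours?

EDD (increasing due date): D B E C F A.
D: waits 0, runs 0→12
B: waits 12, runs 12→23
E: waits 23, runs 23→25
C: waits 25, runs 25→28
F: waits 28, runs 28→42
A: waits 42, runs 42→49
Sum = 0+12+23+25+28+42 = 130.
FIFO (arrival order): A B C D E F.
A: waits 0, runs 0→7
B: waits 7, runs 7→18
C: waits 18, runs 18→21
D: waits 21, runs 21→33
E: waits 33, runs 33→35
F: waits 35, runs 35→49
Sum = 0+7+18+21+33+35 = 114.
SPT (increasing processing time): E C A B D F.
E: waits 0, runs 0→2
C: waits 2, runs 2→5
A: waits 5, runs 5→12
B: waits 12, runs 12→23
D: waits 23, runs 23→35
F: waits 35, runs 35→49
Sum = 0+2+5+12+23+35 = 77.
LPT (decreasing processing time): F D B A C E.
F: waits 0, runs 0→14
D: waits 14, runs 14→26
B: waits 26, runs 26→37
A: waits 37, runs 37→44
C: waits 44, runs 44→47
E: waits 47, runs 47→49
Sum = 0+14+26+37+44+47 = 168.
EDD 130, FIFO 114, SPT 77, LPT 168 → minimum 77.

77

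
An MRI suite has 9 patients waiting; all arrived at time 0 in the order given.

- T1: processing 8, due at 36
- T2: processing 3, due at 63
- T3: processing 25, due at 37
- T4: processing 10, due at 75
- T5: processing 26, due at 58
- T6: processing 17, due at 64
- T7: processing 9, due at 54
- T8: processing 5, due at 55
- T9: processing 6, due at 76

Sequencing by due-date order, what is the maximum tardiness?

33

EDD (increasing due date): T1 T3 T7 T8 T5 T2 T6 T4 T9.
T1: 0→8, due 36, tardiness 0
T3: 8→33, due 37, tardiness 0
T7: 33→42, due 54, tardiness 0
T8: 42→47, due 55, tardiness 0
T5: 47→73, due 58, tardiness 15
T2: 73→76, due 63, tardiness 13
T6: 76→93, due 64, tardiness 29
T4: 93→103, due 75, tardiness 28
T9: 103→109, due 76, tardiness 33
Maximum = 33.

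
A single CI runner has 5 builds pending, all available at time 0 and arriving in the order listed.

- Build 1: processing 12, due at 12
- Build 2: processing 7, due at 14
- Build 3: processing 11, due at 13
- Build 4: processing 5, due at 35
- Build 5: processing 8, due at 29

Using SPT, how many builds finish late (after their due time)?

SPT (increasing processing time): Build 4 Build 2 Build 5 Build 3 Build 1.
Build 4: 0→5, due 35, tardiness 0
Build 2: 5→12, due 14, tardiness 0
Build 5: 12→20, due 29, tardiness 0
Build 3: 20→31, due 13, tardiness 18
Build 1: 31→43, due 12, tardiness 31
Late builds: 2.

2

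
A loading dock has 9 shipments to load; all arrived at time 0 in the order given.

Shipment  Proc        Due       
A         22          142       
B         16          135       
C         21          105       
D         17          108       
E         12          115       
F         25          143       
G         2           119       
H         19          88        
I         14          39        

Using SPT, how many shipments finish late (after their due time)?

SPT (increasing processing time): G E I B D H C A F.
G: 0→2, due 119, tardiness 0
E: 2→14, due 115, tardiness 0
I: 14→28, due 39, tardiness 0
B: 28→44, due 135, tardiness 0
D: 44→61, due 108, tardiness 0
H: 61→80, due 88, tardiness 0
C: 80→101, due 105, tardiness 0
A: 101→123, due 142, tardiness 0
F: 123→148, due 143, tardiness 5
Late shipments: 1.

1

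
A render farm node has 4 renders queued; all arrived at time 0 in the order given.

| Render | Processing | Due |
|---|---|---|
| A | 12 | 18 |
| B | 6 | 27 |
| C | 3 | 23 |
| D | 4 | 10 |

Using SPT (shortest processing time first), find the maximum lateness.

7

SPT (increasing processing time): C D B A.
C: 0→3, due 23, lateness -20
D: 3→7, due 10, lateness -3
B: 7→13, due 27, lateness -14
A: 13→25, due 18, lateness 7
Maximum = 7.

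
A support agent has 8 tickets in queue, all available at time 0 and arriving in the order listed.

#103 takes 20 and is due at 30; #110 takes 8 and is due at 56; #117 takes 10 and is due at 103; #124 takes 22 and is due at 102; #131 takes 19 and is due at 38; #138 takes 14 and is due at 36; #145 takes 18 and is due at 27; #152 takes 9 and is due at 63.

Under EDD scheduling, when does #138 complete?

EDD (increasing due date): #145 #103 #138 #131 #110 #152 #124 #117.
#145: 0→18
#103: 18→38
#138: 38→52

52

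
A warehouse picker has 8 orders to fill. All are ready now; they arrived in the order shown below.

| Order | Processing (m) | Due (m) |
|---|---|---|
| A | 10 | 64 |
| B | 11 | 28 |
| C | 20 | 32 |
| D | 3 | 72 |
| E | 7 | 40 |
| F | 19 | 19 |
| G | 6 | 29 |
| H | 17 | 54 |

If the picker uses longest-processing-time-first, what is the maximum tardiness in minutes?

61

LPT (decreasing processing time): C F H B A E G D.
C: 0→20, due 32, tardiness 0
F: 20→39, due 19, tardiness 20
H: 39→56, due 54, tardiness 2
B: 56→67, due 28, tardiness 39
A: 67→77, due 64, tardiness 13
E: 77→84, due 40, tardiness 44
G: 84→90, due 29, tardiness 61
D: 90→93, due 72, tardiness 21
Maximum = 61.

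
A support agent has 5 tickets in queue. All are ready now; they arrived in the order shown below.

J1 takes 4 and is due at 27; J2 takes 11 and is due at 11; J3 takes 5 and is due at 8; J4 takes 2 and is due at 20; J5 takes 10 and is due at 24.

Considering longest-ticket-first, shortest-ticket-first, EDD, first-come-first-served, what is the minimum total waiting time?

LPT (decreasing processing time): J2 J5 J3 J1 J4.
J2: waits 0, runs 0→11
J5: waits 11, runs 11→21
J3: waits 21, runs 21→26
J1: waits 26, runs 26→30
J4: waits 30, runs 30→32
Sum = 0+11+21+26+30 = 88.
SPT (increasing processing time): J4 J1 J3 J5 J2.
J4: waits 0, runs 0→2
J1: waits 2, runs 2→6
J3: waits 6, runs 6→11
J5: waits 11, runs 11→21
J2: waits 21, runs 21→32
Sum = 0+2+6+11+21 = 40.
EDD (increasing due date): J3 J2 J4 J5 J1.
J3: waits 0, runs 0→5
J2: waits 5, runs 5→16
J4: waits 16, runs 16→18
J5: waits 18, runs 18→28
J1: waits 28, runs 28→32
Sum = 0+5+16+18+28 = 67.
FIFO (arrival order): J1 J2 J3 J4 J5.
J1: waits 0, runs 0→4
J2: waits 4, runs 4→15
J3: waits 15, runs 15→20
J4: waits 20, runs 20→22
J5: waits 22, runs 22→32
Sum = 0+4+15+20+22 = 61.
LPT 88, SPT 40, EDD 67, FIFO 61 → minimum 40.

40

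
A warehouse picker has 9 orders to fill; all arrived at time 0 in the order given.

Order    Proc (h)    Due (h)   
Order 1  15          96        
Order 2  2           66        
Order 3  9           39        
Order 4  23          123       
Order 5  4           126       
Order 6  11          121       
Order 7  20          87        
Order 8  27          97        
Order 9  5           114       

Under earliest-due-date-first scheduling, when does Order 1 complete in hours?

46

EDD (increasing due date): Order 3 Order 2 Order 7 Order 1 Order 8 Order 9 Order 6 Order 4 Order 5.
Order 3: 0→9
Order 2: 9→11
Order 7: 11→31
Order 1: 31→46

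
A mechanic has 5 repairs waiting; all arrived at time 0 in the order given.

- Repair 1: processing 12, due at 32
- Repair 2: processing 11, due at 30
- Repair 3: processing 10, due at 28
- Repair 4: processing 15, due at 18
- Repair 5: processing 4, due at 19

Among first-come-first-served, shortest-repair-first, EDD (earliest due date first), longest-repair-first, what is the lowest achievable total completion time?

FIFO (arrival order): Repair 1 Repair 2 Repair 3 Repair 4 Repair 5.
Repair 1: 0→12
Repair 2: 12→23
Repair 3: 23→33
Repair 4: 33→48
Repair 5: 48→52
Sum = 12+23+33+48+52 = 168.
SPT (increasing processing time): Repair 5 Repair 3 Repair 2 Repair 1 Repair 4.
Repair 5: 0→4
Repair 3: 4→14
Repair 2: 14→25
Repair 1: 25→37
Repair 4: 37→52
Sum = 4+14+25+37+52 = 132.
EDD (increasing due date): Repair 4 Repair 5 Repair 3 Repair 2 Repair 1.
Repair 4: 0→15
Repair 5: 15→19
Repair 3: 19→29
Repair 2: 29→40
Repair 1: 40→52
Sum = 15+19+29+40+52 = 155.
LPT (decreasing processing time): Repair 4 Repair 1 Repair 2 Repair 3 Repair 5.
Repair 4: 0→15
Repair 1: 15→27
Repair 2: 27→38
Repair 3: 38→48
Repair 5: 48→52
Sum = 15+27+38+48+52 = 180.
FIFO 168, SPT 132, EDD 155, LPT 180 → minimum 132.

132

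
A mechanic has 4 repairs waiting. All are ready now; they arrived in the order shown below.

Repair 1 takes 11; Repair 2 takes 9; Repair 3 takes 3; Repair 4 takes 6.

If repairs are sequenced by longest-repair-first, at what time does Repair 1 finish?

LPT (decreasing processing time): Repair 1 Repair 2 Repair 4 Repair 3.
Repair 1: 0→11

11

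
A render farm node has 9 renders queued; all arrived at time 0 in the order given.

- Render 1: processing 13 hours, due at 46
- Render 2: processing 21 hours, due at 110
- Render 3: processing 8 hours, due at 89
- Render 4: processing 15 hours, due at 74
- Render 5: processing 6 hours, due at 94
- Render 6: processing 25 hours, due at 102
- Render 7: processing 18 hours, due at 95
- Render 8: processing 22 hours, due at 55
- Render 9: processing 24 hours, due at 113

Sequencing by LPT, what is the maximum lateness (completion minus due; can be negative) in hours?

92

LPT (decreasing processing time): Render 6 Render 9 Render 8 Render 2 Render 7 Render 4 Render 1 Render 3 Render 5.
Render 6: 0→25, due 102, lateness -77
Render 9: 25→49, due 113, lateness -64
Render 8: 49→71, due 55, lateness 16
Render 2: 71→92, due 110, lateness -18
Render 7: 92→110, due 95, lateness 15
Render 4: 110→125, due 74, lateness 51
Render 1: 125→138, due 46, lateness 92
Render 3: 138→146, due 89, lateness 57
Render 5: 146→152, due 94, lateness 58
Maximum = 92.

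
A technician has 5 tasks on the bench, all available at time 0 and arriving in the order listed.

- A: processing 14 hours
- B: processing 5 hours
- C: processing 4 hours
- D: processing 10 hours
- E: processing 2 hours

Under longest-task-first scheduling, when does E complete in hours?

35

LPT (decreasing processing time): A D B C E.
A: 0→14
D: 14→24
B: 24→29
C: 29→33
E: 33→35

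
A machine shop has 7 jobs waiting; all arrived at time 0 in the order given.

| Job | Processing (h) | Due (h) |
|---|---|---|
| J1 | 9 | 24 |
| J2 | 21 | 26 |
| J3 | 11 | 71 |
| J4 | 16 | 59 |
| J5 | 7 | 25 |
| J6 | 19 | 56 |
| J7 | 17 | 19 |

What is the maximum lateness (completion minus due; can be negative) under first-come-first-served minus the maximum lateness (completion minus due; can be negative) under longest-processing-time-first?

FIFO (arrival order): J1 J2 J3 J4 J5 J6 J7.
J1: 0→9, due 24, lateness -15
J2: 9→30, due 26, lateness 4
J3: 30→41, due 71, lateness -30
J4: 41→57, due 59, lateness -2
J5: 57→64, due 25, lateness 39
J6: 64→83, due 56, lateness 27
J7: 83→100, due 19, lateness 81
Maximum = 81.
LPT (decreasing processing time): J2 J6 J7 J4 J3 J1 J5.
J2: 0→21, due 26, lateness -5
J6: 21→40, due 56, lateness -16
J7: 40→57, due 19, lateness 38
J4: 57→73, due 59, lateness 14
J3: 73→84, due 71, lateness 13
J1: 84→93, due 24, lateness 69
J5: 93→100, due 25, lateness 75
Maximum = 75.
Difference = 81 − 75 = 6.

6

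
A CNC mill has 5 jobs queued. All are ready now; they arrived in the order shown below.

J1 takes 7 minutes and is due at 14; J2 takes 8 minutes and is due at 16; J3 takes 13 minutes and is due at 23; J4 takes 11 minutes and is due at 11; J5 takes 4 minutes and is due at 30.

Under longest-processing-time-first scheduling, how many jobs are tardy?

LPT (decreasing processing time): J3 J4 J2 J1 J5.
J3: 0→13, due 23, tardiness 0
J4: 13→24, due 11, tardiness 13
J2: 24→32, due 16, tardiness 16
J1: 32→39, due 14, tardiness 25
J5: 39→43, due 30, tardiness 13
Late jobs: 4.

4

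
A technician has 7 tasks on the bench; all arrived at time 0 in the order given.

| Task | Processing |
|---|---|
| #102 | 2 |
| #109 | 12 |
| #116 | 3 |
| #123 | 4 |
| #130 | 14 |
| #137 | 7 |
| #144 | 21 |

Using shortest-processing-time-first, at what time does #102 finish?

2

SPT (increasing processing time): #102 #116 #123 #137 #109 #130 #144.
#102: 0→2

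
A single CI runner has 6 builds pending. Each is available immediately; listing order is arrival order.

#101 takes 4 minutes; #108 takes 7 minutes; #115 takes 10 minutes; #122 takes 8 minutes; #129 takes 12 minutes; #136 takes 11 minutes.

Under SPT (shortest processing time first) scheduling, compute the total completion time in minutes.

155

SPT (increasing processing time): #101 #108 #122 #115 #136 #129.
#101: 0→4
#108: 4→11
#122: 11→19
#115: 19→29
#136: 29→40
#129: 40→52
Sum = 4+11+19+29+40+52 = 155.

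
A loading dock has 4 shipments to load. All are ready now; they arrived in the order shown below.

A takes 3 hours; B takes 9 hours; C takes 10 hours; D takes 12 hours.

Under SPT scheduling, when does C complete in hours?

SPT (increasing processing time): A B C D.
A: 0→3
B: 3→12
C: 12→22

22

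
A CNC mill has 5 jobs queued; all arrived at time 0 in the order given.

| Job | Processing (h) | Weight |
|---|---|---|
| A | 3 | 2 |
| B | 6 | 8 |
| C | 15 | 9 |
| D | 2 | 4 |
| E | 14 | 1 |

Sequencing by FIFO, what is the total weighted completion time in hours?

FIFO (arrival order): A B C D E.
A: finishes 3, weight 2, w·C = 6
B: finishes 9, weight 8, w·C = 72
C: finishes 24, weight 9, w·C = 216
D: finishes 26, weight 4, w·C = 104
E: finishes 40, weight 1, w·C = 40
Sum = 6+72+216+104+40 = 438.

438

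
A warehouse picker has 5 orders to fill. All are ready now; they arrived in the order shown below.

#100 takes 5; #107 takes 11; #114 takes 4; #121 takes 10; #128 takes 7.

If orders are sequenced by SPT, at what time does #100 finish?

9

SPT (increasing processing time): #114 #100 #128 #121 #107.
#114: 0→4
#100: 4→9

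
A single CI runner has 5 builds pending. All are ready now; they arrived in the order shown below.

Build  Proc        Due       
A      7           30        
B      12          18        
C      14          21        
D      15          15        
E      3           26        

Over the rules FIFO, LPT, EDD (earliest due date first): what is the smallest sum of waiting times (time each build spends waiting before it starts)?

FIFO (arrival order): A B C D E.
A: waits 0, runs 0→7
B: waits 7, runs 7→19
C: waits 19, runs 19→33
D: waits 33, runs 33→48
E: waits 48, runs 48→51
Sum = 0+7+19+33+48 = 107.
LPT (decreasing processing time): D C B A E.
D: waits 0, runs 0→15
C: waits 15, runs 15→29
B: waits 29, runs 29→41
A: waits 41, runs 41→48
E: waits 48, runs 48→51
Sum = 0+15+29+41+48 = 133.
EDD (increasing due date): D B C E A.
D: waits 0, runs 0→15
B: waits 15, runs 15→27
C: waits 27, runs 27→41
E: waits 41, runs 41→44
A: waits 44, runs 44→51
Sum = 0+15+27+41+44 = 127.
FIFO 107, LPT 133, EDD 127 → minimum 107.

107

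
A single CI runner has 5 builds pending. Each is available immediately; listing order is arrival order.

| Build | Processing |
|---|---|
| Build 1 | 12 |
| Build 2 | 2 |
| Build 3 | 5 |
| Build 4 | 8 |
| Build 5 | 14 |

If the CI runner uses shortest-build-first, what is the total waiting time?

51

SPT (increasing processing time): Build 2 Build 3 Build 4 Build 1 Build 5.
Build 2: waits 0, runs 0→2
Build 3: waits 2, runs 2→7
Build 4: waits 7, runs 7→15
Build 1: waits 15, runs 15→27
Build 5: waits 27, runs 27→41
Sum = 0+2+7+15+27 = 51.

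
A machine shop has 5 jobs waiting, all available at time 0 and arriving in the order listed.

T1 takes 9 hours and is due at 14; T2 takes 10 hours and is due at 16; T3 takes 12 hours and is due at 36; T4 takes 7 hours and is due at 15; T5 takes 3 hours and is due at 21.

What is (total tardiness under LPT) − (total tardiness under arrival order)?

LPT (decreasing processing time): T3 T2 T1 T4 T5.
T3: 0→12, due 36, tardiness 0
T2: 12→22, due 16, tardiness 6
T1: 22→31, due 14, tardiness 17
T4: 31→38, due 15, tardiness 23
T5: 38→41, due 21, tardiness 20
Sum = 0+6+17+23+20 = 66.
FIFO (arrival order): T1 T2 T3 T4 T5.
T1: 0→9, due 14, tardiness 0
T2: 9→19, due 16, tardiness 3
T3: 19→31, due 36, tardiness 0
T4: 31→38, due 15, tardiness 23
T5: 38→41, due 21, tardiness 20
Sum = 0+3+0+23+20 = 46.
Difference = 66 − 46 = 20.

20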